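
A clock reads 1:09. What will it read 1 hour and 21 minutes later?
Starting time: 1:09
Adding 21 minutes to 9 minutes: 9 + 21 = 30 minutes
Adding 1 hour: 1 + 1 = 2
Final time: 2:30

Final answer: 2:30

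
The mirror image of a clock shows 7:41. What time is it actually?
Reflection across the vertical (12-6) axis maps a hand at angle A degrees to (360 - A) degrees, which sends a reading of T minutes past 12:00 to (720 - T) minutes past 12:00.
Mirror reads 7:41 = 461 minutes past 12:00.
Actual time: (720 - 461) mod 720 = 259 minutes = 4:19.

Final answer: 4:19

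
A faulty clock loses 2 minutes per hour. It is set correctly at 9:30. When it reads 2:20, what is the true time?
For every 60 true minutes, the faulty clock advances 58 minutes, so 1 faulty-clock minute corresponds to 60/58 true minutes.
From 9:30 to 2:20 on the faulty dial is 290 minutes.
True elapsed: 290 x 60/58 = 300 minutes = 5 hours.
True time: 9:30 + 5 hours = 2:30.

Final answer: 2:30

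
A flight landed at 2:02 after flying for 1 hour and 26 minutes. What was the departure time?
Starting time: 2:02 = 122 total minutes past 12:00
Subtracting: 1 hour and 26 minutes = 86 minutes
122 - 86 = 36 minutes
= 36 minutes past 12:00 = 12:36

Final answer: 12:36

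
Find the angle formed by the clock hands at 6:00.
Hour hand position: 6 x 30 + 0 x 0.5 = 180 degrees
Minute hand position: 0 x 6 = 0 degrees
Difference: |180 - 0| = 180 degrees
The angle between the hands is 180 degrees

Final answer: 180 degrees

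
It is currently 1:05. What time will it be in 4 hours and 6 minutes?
Starting time: 1:05
Adding 6 minutes to 5 minutes: 5 + 6 = 11 minutes
Adding 4 hours: 1 + 4 = 5
Final time: 5:11

Final answer: 5:11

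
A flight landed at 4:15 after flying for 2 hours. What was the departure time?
Starting time: 4:15 = 255 total minutes past 12:00
Subtracting: 2 hours = 120 minutes
255 - 120 = 135 minutes
= 2 hours and 15 minutes past 12:00 = 2:15

Final answer: 2:15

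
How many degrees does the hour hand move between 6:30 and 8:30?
The hour hand moves 0.5 degrees per minute.
Time elapsed: 8:30 - 6:30 = 120 minutes
Angular displacement: 120 x 0.5 = 60 degrees

Final answer: 60 degrees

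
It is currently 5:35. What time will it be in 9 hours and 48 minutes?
Starting time: 5:35
Adding 48 minutes to 35 minutes: 35 + 48 = 83 minutes = 1 hour and 23 minutes
Adding 9 hours: 5 + 9 + 1 (carry) = 15 - 12 = 3
Final time: 3:23

Final answer: 3:23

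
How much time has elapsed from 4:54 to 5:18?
From 4:54 to 5:18:
(5 x 60 + 18) - (4 x 60 + 54) = 318 - 294 = 24 minutes
= 24 minutes

Final answer: 24 minutes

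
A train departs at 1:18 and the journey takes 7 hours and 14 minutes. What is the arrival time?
Starting time: 1:18
Adding 14 minutes to 18 minutes: 18 + 14 = 32 minutes
Adding 7 hours: 1 + 7 = 8
Final time: 8:32

Final answer: 8:32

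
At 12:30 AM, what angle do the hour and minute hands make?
Hour hand position: 0 x 30 + 30 x 0.5 = 15 degrees
Minute hand position: 30 x 6 = 180 degrees
Difference: |15 - 180| = 165 degrees
The angle between the hands is 165 degrees

Final answer: 165 degrees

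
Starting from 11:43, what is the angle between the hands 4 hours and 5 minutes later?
First find the time 4 hours and 5 minutes after 11:43.
Total minutes: 11 x 60 + 43 + 4 x 60 + 5 = 948.
948 mod 720 = 228 minutes = 3:48.
Now compute the angle at 3:48:
Hour hand: 3 x 30 + 48 x 0.5 = 114 degrees
Minute hand: 48 x 6 = 288 degrees
Difference: |114 - 288| = 174 degrees
The angle is 174 degrees

Final answer: 174 degrees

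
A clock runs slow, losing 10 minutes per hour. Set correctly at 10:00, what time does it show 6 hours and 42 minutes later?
For every 60 true minutes, the faulty clock advances 60 - 10 = 50 minutes.
True elapsed: 6 hours and 42 minutes = 402 minutes.
Faulty clock advances: 402 x 50/60 = 335 minutes (drift: 67 minutes behind).
Shown time: 10:00 + 335 minutes = 3:35.

Final answer: 3:35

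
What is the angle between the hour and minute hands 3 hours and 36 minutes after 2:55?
First find the time 3 hours and 36 minutes after 2:55.
Total minutes: 2 x 60 + 55 + 3 x 60 + 36 = 391.
391 mod 720 = 391 minutes = 6:31.
Now compute the angle at 6:31:
Hour hand: 6 x 30 + 31 x 0.5 = 195.5 degrees
Minute hand: 31 x 6 = 186 degrees
Difference: |195.5 - 186| = 9.5 degrees
The angle is 9.5 degrees

Final answer: 9.5 degrees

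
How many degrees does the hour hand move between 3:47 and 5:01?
The hour hand moves 0.5 degrees per minute.
Time elapsed: 5:01 - 3:47 = 74 minutes
Angular displacement: 74 x 0.5 = 37 degrees

Final answer: 37 degrees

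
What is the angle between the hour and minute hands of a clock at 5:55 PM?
Hour hand position: 5 x 30 + 55 x 0.5 = 177.5 degrees
Minute hand position: 55 x 6 = 330 degrees
Difference: |177.5 - 330| = 152.5 degrees
The angle between the hands is 152.5 degrees

Final answer: 152.5 degrees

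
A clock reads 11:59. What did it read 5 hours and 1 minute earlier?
Starting time: 11:59 = 719 total minutes past 12:00
Subtracting: 5 hours and 1 minute = 301 minutes
719 - 301 = 418 minutes
= 6 hours and 58 minutes past 12:00 = 6:58

Final answer: 6:58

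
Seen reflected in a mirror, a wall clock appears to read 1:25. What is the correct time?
Reflection across the vertical (12-6) axis maps a hand at angle A degrees to (360 - A) degrees, which sends a reading of T minutes past 12:00 to (720 - T) minutes past 12:00.
Mirror reads 1:25 = 85 minutes past 12:00.
Actual time: (720 - 85) mod 720 = 635 minutes = 10:35.

Final answer: 10:35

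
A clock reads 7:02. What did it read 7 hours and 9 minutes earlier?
Starting time: 7:02 = 422 total minutes past 12:00
Subtracting: 7 hours and 9 minutes = 429 minutes
422 - 429 = -7 (negative, add 12 hours = 720) = 713 minutes
= 11 hours and 53 minutes past 12:00 = 11:53

Final answer: 11:53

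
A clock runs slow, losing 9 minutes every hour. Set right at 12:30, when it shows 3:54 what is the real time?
For every 60 true minutes, the faulty clock advances 51 minutes, so 1 faulty-clock minute corresponds to 60/51 true minutes.
From 12:30 to 3:54 on the faulty dial is 204 minutes.
True elapsed: 204 x 60/51 = 240 minutes = 4 hours.
True time: 12:30 + 4 hours = 4:30.

Final answer: 4:30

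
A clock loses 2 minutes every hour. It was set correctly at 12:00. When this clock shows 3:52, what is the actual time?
For every 60 true minutes, the faulty clock advances 58 minutes, so 1 faulty-clock minute corresponds to 60/58 true minutes.
From 12:00 to 3:52 on the faulty dial is 232 minutes.
True elapsed: 232 x 60/58 = 240 minutes = 4 hours.
True time: 12:00 + 4 hours = 4:00.

Final answer: 4:00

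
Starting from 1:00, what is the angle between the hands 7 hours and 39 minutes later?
First find the time 7 hours and 39 minutes after 1:00.
Total minutes: 1 x 60 + 0 + 7 x 60 + 39 = 519.
519 mod 720 = 519 minutes = 8:39.
Now compute the angle at 8:39:
Hour hand: 8 x 30 + 39 x 0.5 = 259.5 degrees
Minute hand: 39 x 6 = 234 degrees
Difference: |259.5 - 234| = 25.5 degrees
The angle is 25.5 degrees

Final answer: 25.5 degrees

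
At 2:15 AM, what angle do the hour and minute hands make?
Hour hand position: 2 x 30 + 15 x 0.5 = 67.5 degrees
Minute hand position: 15 x 6 = 90 degrees
Difference: |67.5 - 90| = 22.5 degrees
The angle between the hands is 22.5 degrees

Final answer: 22.5 degrees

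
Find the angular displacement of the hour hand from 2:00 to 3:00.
The hour hand moves 0.5 degrees per minute.
Time elapsed: 3:00 - 2:00 = 60 minutes
Angular displacement: 60 x 0.5 = 30 degrees

Final answer: 30 degrees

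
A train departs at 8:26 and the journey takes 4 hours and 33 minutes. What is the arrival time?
Starting time: 8:26
Adding 33 minutes to 26 minutes: 26 + 33 = 59 minutes
Adding 4 hours: 8 + 4 = 12
Final time: 12:59

Final answer: 12:59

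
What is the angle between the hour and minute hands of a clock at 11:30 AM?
Hour hand position: 11 x 30 + 30 x 0.5 = 345 degrees
Minute hand position: 30 x 6 = 180 degrees
Difference: |345 - 180| = 165 degrees
The angle between the hands is 165 degrees

Final answer: 165 degrees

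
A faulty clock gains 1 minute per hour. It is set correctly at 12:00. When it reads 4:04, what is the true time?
For every 60 true minutes, the faulty clock advances 61 minutes, so 1 faulty-clock minute corresponds to 60/61 true minutes.
From 12:00 to 4:04 on the faulty dial is 244 minutes.
True elapsed: 244 x 60/61 = 240 minutes = 4 hours.
True time: 12:00 + 4 hours = 4:00.

Final answer: 4:00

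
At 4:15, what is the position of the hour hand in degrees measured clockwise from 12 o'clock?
The hour hand moves 30 degrees per hour and 0.5 degrees per minute.
At 4:15: (4) x 30 + 15 x 0.5 = 120 + 7.5 = 127.5 degrees

Final answer: 127.5 degrees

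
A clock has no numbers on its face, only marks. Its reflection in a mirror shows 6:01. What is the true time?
Reflection across the vertical (12-6) axis maps a hand at angle A degrees to (360 - A) degrees, which sends a reading of T minutes past 12:00 to (720 - T) minutes past 12:00.
Mirror reads 6:01 = 361 minutes past 12:00.
Actual time: (720 - 361) mod 720 = 359 minutes = 5:59.

Final answer: 5:59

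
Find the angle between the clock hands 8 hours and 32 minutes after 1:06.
First find the time 8 hours and 32 minutes after 1:06.
Total minutes: 1 x 60 + 6 + 8 x 60 + 32 = 578.
578 mod 720 = 578 minutes = 9:38.
Now compute the angle at 9:38:
Hour hand: 9 x 30 + 38 x 0.5 = 289 degrees
Minute hand: 38 x 6 = 228 degrees
Difference: |289 - 228| = 61 degrees
The angle is 61 degrees

Final answer: 61 degrees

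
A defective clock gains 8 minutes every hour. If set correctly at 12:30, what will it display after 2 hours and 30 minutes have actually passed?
For every 60 true minutes, the faulty clock advances 60 + 8 = 68 minutes.
True elapsed: 2 hours and 30 minutes = 150 minutes.
Faulty clock advances: 150 x 68/60 = 170 minutes (drift: 20 minutes ahead).
Shown time: 12:30 + 170 minutes = 3:20.

Final answer: 3:20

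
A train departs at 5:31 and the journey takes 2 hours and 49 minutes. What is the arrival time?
Starting time: 5:31
Adding 49 minutes to 31 minutes: 31 + 49 = 80 minutes = 1 hour and 20 minutes
Adding 2 hours: 5 + 2 + 1 (carry) = 8
Final time: 8:20

Final answer: 8:20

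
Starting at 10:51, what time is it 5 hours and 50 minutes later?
Starting time: 10:51
Adding 50 minutes to 51 minutes: 51 + 50 = 101 minutes = 1 hour and 41 minutes
Adding 5 hours: 10 + 5 + 1 (carry) = 16 - 12 = 4
Final time: 4:41

Final answer: 4:41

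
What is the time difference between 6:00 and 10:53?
From 6:00 to 10:53:
(10 x 60 + 53) - (6 x 60 + 0) = 653 - 360 = 293 minutes
= 4 hours and 53 minutes

Final answer: 4 hours and 53 minutes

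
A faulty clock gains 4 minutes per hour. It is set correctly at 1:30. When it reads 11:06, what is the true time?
For every 60 true minutes, the faulty clock advances 64 minutes, so 1 faulty-clock minute corresponds to 60/64 true minutes.
From 1:30 to 11:06 on the faulty dial is 576 minutes.
True elapsed: 576 x 60/64 = 540 minutes = 9 hours.
True time: 1:30 + 9 hours = 10:30.

Final answer: 10:30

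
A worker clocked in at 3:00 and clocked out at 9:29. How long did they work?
From 3:00 to 9:29:
(9 x 60 + 29) - (3 x 60 + 0) = 569 - 180 = 389 minutes
= 6 hours and 29 minutes

Final answer: 6 hours and 29 minutes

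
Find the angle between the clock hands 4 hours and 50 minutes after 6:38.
First find the time 4 hours and 50 minutes after 6:38.
Total minutes: 6 x 60 + 38 + 4 x 60 + 50 = 688.
688 mod 720 = 688 minutes = 11:28.
Now compute the angle at 11:28:
Hour hand: 11 x 30 + 28 x 0.5 = 344 degrees
Minute hand: 28 x 6 = 168 degrees
Difference: |344 - 168| = 176 degrees
The angle is 176 degrees

Final answer: 176 degrees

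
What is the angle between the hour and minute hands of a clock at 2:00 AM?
Hour hand position: 2 x 30 + 0 x 0.5 = 60 degrees
Minute hand position: 0 x 6 = 0 degrees
Difference: |60 - 0| = 60 degrees
The angle between the hands is 60 degrees

Final answer: 60 degrees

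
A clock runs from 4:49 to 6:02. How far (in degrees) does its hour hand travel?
The hour hand moves 0.5 degrees per minute.
Time elapsed: 6:02 - 4:49 = 73 minutes
Angular displacement: 73 x 0.5 = 36.5 degrees

Final answer: 36.5 degrees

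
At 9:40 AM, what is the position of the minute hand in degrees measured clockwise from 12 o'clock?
The minute hand moves 6 degrees per minute.
At 9:40: 40 x 6 = 240 degrees

Final answer: 240 degrees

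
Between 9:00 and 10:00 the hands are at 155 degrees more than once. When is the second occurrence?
At t minutes past 9:00, the hour hand is at 30 x 9 + 0.5t degrees and the minute hand is at 6t degrees.
The smaller angle between them is 155 degrees when |30H - 5.5t| = 155 or |30H - 5.5t| = 205.
With H = 9, solve 30 x 9 - 5.5t = +/- target for each target:
  t = (30 x 9 - 155) / 5.5 = 20.91
  t = (30 x 9 + 155) / 5.5 = 77.27 (outside (0, 60))
  t = (30 x 9 - 205) / 5.5 = 11.82
  t = (30 x 9 + 205) / 5.5 = 86.36 (outside (0, 60))
Valid solutions in (0, 60): {11.82, 20.91} minutes.
The second occurrence is t = 20.91 minutes.
The hands form a 155-degree angle at 20.91 minutes past 9:00.

Final answer: 20.91 minutes past 9:00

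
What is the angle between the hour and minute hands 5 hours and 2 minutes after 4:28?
First find the time 5 hours and 2 minutes after 4:28.
Total minutes: 4 x 60 + 28 + 5 x 60 + 2 = 570.
570 mod 720 = 570 minutes = 9:30.
Now compute the angle at 9:30:
Hour hand: 9 x 30 + 30 x 0.5 = 285 degrees
Minute hand: 30 x 6 = 180 degrees
Difference: |285 - 180| = 105 degrees
The angle is 105 degrees

Final answer: 105 degrees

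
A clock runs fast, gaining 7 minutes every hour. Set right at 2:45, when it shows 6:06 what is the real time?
For every 60 true minutes, the faulty clock advances 67 minutes, so 1 faulty-clock minute corresponds to 60/67 true minutes.
From 2:45 to 6:06 on the faulty dial is 201 minutes.
True elapsed: 201 x 60/67 = 180 minutes = 3 hours.
True time: 2:45 + 3 hours = 5:45.

Final answer: 5:45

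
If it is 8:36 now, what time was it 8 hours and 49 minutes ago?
Starting time: 8:36 = 516 total minutes past 12:00
Subtracting: 8 hours and 49 minutes = 529 minutes
516 - 529 = -13 (negative, add 12 hours = 720) = 707 minutes
= 11 hours and 47 minutes past 12:00 = 11:47

Final answer: 11:47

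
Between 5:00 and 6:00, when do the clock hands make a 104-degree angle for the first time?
At t minutes past 5:00, the hour hand is at 30 x 5 + 0.5t degrees and the minute hand is at 6t degrees.
The smaller angle between them is 104 degrees when |30H - 5.5t| = 104 or |30H - 5.5t| = 256.
With H = 5, solve 30 x 5 - 5.5t = +/- target for each target:
  t = (30 x 5 - 104) / 5.5 = 8.36
  t = (30 x 5 + 104) / 5.5 = 46.18
  t = (30 x 5 - 256) / 5.5 = -19.27 (outside (0, 60))
  t = (30 x 5 + 256) / 5.5 = 73.82 (outside (0, 60))
Valid solutions in (0, 60): {8.36, 46.18} minutes.
The first occurrence is t = 8.36 minutes.
The hands form a 104-degree angle at 8.36 minutes past 5:00.

Final answer: 8.36 minutes past 5:00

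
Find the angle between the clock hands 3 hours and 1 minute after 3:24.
First find the time 3 hours and 1 minute after 3:24.
Total minutes: 3 x 60 + 24 + 3 x 60 + 1 = 385.
385 mod 720 = 385 minutes = 6:25.
Now compute the angle at 6:25:
Hour hand: 6 x 30 + 25 x 0.5 = 192.5 degrees
Minute hand: 25 x 6 = 150 degrees
Difference: |192.5 - 150| = 42.5 degrees
The angle is 42.5 degrees

Final answer: 42.5 degrees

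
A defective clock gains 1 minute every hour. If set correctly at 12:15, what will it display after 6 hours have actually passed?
For every 60 true minutes, the faulty clock advances 60 + 1 = 61 minutes.
True elapsed: 6 hours = 360 minutes.
Faulty clock advances: 360 x 61/60 = 366 minutes (drift: 6 minutes ahead).
Shown time: 12:15 + 366 minutes = 6:21.

Final answer: 6:21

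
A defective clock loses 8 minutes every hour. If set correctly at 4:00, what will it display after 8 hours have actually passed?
For every 60 true minutes, the faulty clock advances 60 - 8 = 52 minutes.
True elapsed: 8 hours = 480 minutes.
Faulty clock advances: 480 x 52/60 = 416 minutes (drift: 64 minutes behind).
Shown time: 4:00 + 416 minutes = 10:56.

Final answer: 10:56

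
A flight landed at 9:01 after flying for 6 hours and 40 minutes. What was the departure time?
Starting time: 9:01 = 541 total minutes past 12:00
Subtracting: 6 hours and 40 minutes = 400 minutes
541 - 400 = 141 minutes
= 2 hours and 21 minutes past 12:00 = 2:21

Final answer: 2:21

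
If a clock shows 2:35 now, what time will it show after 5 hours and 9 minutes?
Starting time: 2:35
Adding 9 minutes to 35 minutes: 35 + 9 = 44 minutes
Adding 5 hours: 2 + 5 = 7
Final time: 7:44

Final answer: 7:44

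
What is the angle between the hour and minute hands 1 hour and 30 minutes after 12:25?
First find the time 1 hour and 30 minutes after 12:25.
Total minutes: 12 x 60 + 25 + 1 x 60 + 30 = 835.
835 mod 720 = 115 minutes = 1:55.
Now compute the angle at 1:55:
Hour hand: 1 x 30 + 55 x 0.5 = 57.5 degrees
Minute hand: 55 x 6 = 330 degrees
Difference: |57.5 - 330| = 272.5 degrees
Smaller angle: 360 - 272.5 = 87.5 degrees

Final answer: 87.5 degrees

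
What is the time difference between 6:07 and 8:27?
From 6:07 to 8:27:
(8 x 60 + 27) - (6 x 60 + 7) = 507 - 367 = 140 minutes
= 2 hours and 20 minutes

Final answer: 2 hours and 20 minutes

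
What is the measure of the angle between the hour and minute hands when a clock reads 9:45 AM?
Hour hand position: 9 x 30 + 45 x 0.5 = 292.5 degrees
Minute hand position: 45 x 6 = 270 degrees
Difference: |292.5 - 270| = 22.5 degrees
The angle between the hands is 22.5 degrees

Final answer: 22.5 degrees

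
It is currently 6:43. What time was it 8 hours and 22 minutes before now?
Starting time: 6:43 = 403 total minutes past 12:00
Subtracting: 8 hours and 22 minutes = 502 minutes
403 - 502 = -99 (negative, add 12 hours = 720) = 621 minutes
= 10 hours and 21 minutes past 12:00 = 10:21

Final answer: 10:21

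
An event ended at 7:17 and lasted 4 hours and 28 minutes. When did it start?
Starting time: 7:17 = 437 total minutes past 12:00
Subtracting: 4 hours and 28 minutes = 268 minutes
437 - 268 = 169 minutes
= 2 hours and 49 minutes past 12:00 = 2:49

Final answer: 2:49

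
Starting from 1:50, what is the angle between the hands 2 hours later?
First find the time 2 hours after 1:50.
Total minutes: 1 x 60 + 50 + 2 x 60 + 0 = 230.
230 mod 720 = 230 minutes = 3:50.
Now compute the angle at 3:50:
Hour hand: 3 x 30 + 50 x 0.5 = 115 degrees
Minute hand: 50 x 6 = 300 degrees
Difference: |115 - 300| = 185 degrees
Smaller angle: 360 - 185 = 175 degrees

Final answer: 175 degrees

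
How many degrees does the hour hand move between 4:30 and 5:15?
The hour hand moves 0.5 degrees per minute.
Time elapsed: 5:15 - 4:30 = 45 minutes
Angular displacement: 45 x 0.5 = 22.5 degrees

Final answer: 22.5 degrees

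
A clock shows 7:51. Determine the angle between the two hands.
Hour hand position: 7 x 30 + 51 x 0.5 = 235.5 degrees
Minute hand position: 51 x 6 = 306 degrees
Difference: |235.5 - 306| = 70.5 degrees
The angle between the hands is 70.5 degrees

Final answer: 70.5 degrees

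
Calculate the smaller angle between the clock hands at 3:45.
Hour hand position: 3 x 30 + 45 x 0.5 = 112.5 degrees
Minute hand position: 45 x 6 = 270 degrees
Difference: |112.5 - 270| = 157.5 degrees
The angle between the hands is 157.5 degrees

Final answer: 157.5 degrees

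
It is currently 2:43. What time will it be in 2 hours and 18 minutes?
Starting time: 2:43
Adding 18 minutes to 43 minutes: 43 + 18 = 61 minutes = 1 hour and 1 minute
Adding 2 hours: 2 + 2 + 1 (carry) = 5
Final time: 5:01

Final answer: 5:01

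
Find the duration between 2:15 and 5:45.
From 2:15 to 5:45:
(5 x 60 + 45) - (2 x 60 + 15) = 345 - 135 = 210 minutes
= 3 hours and 30 minutes

Final answer: 3 hours and 30 minutes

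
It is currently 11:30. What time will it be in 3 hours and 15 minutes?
Starting time: 11:30
Adding 15 minutes to 30 minutes: 30 + 15 = 45 minutes
Adding 3 hours: 11 + 3 = 14 - 12 = 2
Final time: 2:45

Final answer: 2:45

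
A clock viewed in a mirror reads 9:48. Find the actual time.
Reflection across the vertical (12-6) axis maps a hand at angle A degrees to (360 - A) degrees, which sends a reading of T minutes past 12:00 to (720 - T) minutes past 12:00.
Mirror reads 9:48 = 588 minutes past 12:00.
Actual time: (720 - 588) mod 720 = 132 minutes = 2:12.

Final answer: 2:12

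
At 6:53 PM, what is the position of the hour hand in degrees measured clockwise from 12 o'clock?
The hour hand moves 30 degrees per hour and 0.5 degrees per minute.
At 6:53: (6) x 30 + 53 x 0.5 = 180 + 26.5 = 206.5 degrees

Final answer: 206.5 degrees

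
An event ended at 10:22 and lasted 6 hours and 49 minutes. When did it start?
Starting time: 10:22 = 622 total minutes past 12:00
Subtracting: 6 hours and 49 minutes = 409 minutes
622 - 409 = 213 minutes
= 3 hours and 33 minutes past 12:00 = 3:33

Final answer: 3:33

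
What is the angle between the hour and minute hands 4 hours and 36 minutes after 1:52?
First find the time 4 hours and 36 minutes after 1:52.
Total minutes: 1 x 60 + 52 + 4 x 60 + 36 = 388.
388 mod 720 = 388 minutes = 6:28.
Now compute the angle at 6:28:
Hour hand: 6 x 30 + 28 x 0.5 = 194 degrees
Minute hand: 28 x 6 = 168 degrees
Difference: |194 - 168| = 26 degrees
The angle is 26 degrees

Final answer: 26 degrees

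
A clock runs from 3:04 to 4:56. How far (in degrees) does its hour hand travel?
The hour hand moves 0.5 degrees per minute.
Time elapsed: 4:56 - 3:04 = 112 minutes
Angular displacement: 112 x 0.5 = 56 degrees

Final answer: 56 degrees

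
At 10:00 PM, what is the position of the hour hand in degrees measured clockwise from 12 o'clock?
The hour hand moves 30 degrees per hour and 0.5 degrees per minute.
At 10:00: (10) x 30 + 0 x 0.5 = 300 + 0 = 300 degrees

Final answer: 300 degrees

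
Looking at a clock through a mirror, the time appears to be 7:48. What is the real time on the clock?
Reflection across the vertical (12-6) axis maps a hand at angle A degrees to (360 - A) degrees, which sends a reading of T minutes past 12:00 to (720 - T) minutes past 12:00.
Mirror reads 7:48 = 468 minutes past 12:00.
Actual time: (720 - 468) mod 720 = 252 minutes = 4:12.

Final answer: 4:12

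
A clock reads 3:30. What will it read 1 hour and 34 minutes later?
Starting time: 3:30
Adding 34 minutes to 30 minutes: 30 + 34 = 64 minutes = 1 hour and 4 minutes
Adding 1 hour: 3 + 1 + 1 (carry) = 5
Final time: 5:04

Final answer: 5:04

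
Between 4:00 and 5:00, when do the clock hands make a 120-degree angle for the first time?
At t minutes past 4:00, the hour hand is at 30 x 4 + 0.5t degrees and the minute hand is at 6t degrees.
The smaller angle between them is 120 degrees when |30H - 5.5t| = 120 or |30H - 5.5t| = 240.
With H = 4, solve 30 x 4 - 5.5t = +/- target for each target:
  t = (30 x 4 - 120) / 5.5 = 0 (outside (0, 60))
  t = (30 x 4 + 120) / 5.5 = 43.64
  t = (30 x 4 - 240) / 5.5 = -21.82 (outside (0, 60))
  t = (30 x 4 + 240) / 5.5 = 65.45 (outside (0, 60))
Valid solutions in (0, 60): {43.64} minutes.
The first occurrence is t = 43.64 minutes.
The hands form a 120-degree angle at 43.64 minutes past 4:00.

Final answer: 43.64 minutes past 4:00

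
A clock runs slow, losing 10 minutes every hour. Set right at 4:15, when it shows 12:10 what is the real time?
For every 60 true minutes, the faulty clock advances 50 minutes, so 1 faulty-clock minute corresponds to 60/50 true minutes.
From 4:15 to 12:10 on the faulty dial is 475 minutes.
True elapsed: 475 x 60/50 = 570 minutes = 9 hours and 30 minutes.
True time: 4:15 + 9 hours and 30 minutes = 1:45.

Final answer: 1:45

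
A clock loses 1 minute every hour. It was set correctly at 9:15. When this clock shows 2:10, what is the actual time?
For every 60 true minutes, the faulty clock advances 59 minutes, so 1 faulty-clock minute corresponds to 60/59 true minutes.
From 9:15 to 2:10 on the faulty dial is 295 minutes.
True elapsed: 295 x 60/59 = 300 minutes = 5 hours.
True time: 9:15 + 5 hours = 2:15.

Final answer: 2:15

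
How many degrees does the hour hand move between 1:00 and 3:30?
The hour hand moves 0.5 degrees per minute.
Time elapsed: 3:30 - 1:00 = 150 minutes
Angular displacement: 150 x 0.5 = 75 degrees

Final answer: 75 degrees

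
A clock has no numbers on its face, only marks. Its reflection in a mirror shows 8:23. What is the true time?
Reflection across the vertical (12-6) axis maps a hand at angle A degrees to (360 - A) degrees, which sends a reading of T minutes past 12:00 to (720 - T) minutes past 12:00.
Mirror reads 8:23 = 503 minutes past 12:00.
Actual time: (720 - 503) mod 720 = 217 minutes = 3:37.

Final answer: 3:37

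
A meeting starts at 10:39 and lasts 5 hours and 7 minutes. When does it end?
Starting time: 10:39
Adding 7 minutes to 39 minutes: 39 + 7 = 46 minutes
Adding 5 hours: 10 + 5 = 15 - 12 = 3
Final time: 3:46

Final answer: 3:46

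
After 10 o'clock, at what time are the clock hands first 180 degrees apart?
For hands to be 180 degrees apart: |30H - 5.5t| = 180
With H = 10: t = (30 x 10 + 180)/5.5 = 87.27 or t = (30 x 10 - 180)/5.5 = 21.82
First valid solution (0 < t < 60): t = 21.82 minutes
The hands are opposite at 21.82 minutes past 10:00.

Final answer: 21.82 minutes past 10:00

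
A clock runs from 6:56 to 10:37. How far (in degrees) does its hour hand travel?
The hour hand moves 0.5 degrees per minute.
Time elapsed: 10:37 - 6:56 = 221 minutes
Angular displacement: 221 x 0.5 = 110.5 degrees

Final answer: 110.5 degrees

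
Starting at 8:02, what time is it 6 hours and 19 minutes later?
Starting time: 8:02
Adding 19 minutes to 2 minutes: 2 + 19 = 21 minutes
Adding 6 hours: 8 + 6 = 14 - 12 = 2
Final time: 2:21

Final answer: 2:21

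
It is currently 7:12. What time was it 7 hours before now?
Starting time: 7:12 = 432 total minutes past 12:00
Subtracting: 7 hours = 420 minutes
432 - 420 = 12 minutes
= 12 minutes past 12:00 = 12:12

Final answer: 12:12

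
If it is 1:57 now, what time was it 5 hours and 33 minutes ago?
Starting time: 1:57 = 117 total minutes past 12:00
Subtracting: 5 hours and 33 minutes = 333 minutes
117 - 333 = -216 (negative, add 12 hours = 720) = 504 minutes
= 8 hours and 24 minutes past 12:00 = 8:24

Final answer: 8:24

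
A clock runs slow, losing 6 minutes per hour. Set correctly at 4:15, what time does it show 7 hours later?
For every 60 true minutes, the faulty clock advances 60 - 6 = 54 minutes.
True elapsed: 7 hours = 420 minutes.
Faulty clock advances: 420 x 54/60 = 378 minutes (drift: 42 minutes behind).
Shown time: 4:15 + 378 minutes = 10:33.

Final answer: 10:33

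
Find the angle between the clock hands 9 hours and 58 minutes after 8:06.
First find the time 9 hours and 58 minutes after 8:06.
Total minutes: 8 x 60 + 6 + 9 x 60 + 58 = 1084.
1084 mod 720 = 364 minutes = 6:04.
Now compute the angle at 6:04:
Hour hand: 6 x 30 + 4 x 0.5 = 182 degrees
Minute hand: 4 x 6 = 24 degrees
Difference: |182 - 24| = 158 degrees
The angle is 158 degrees

Final answer: 158 degrees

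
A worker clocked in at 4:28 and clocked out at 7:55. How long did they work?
From 4:28 to 7:55:
(7 x 60 + 55) - (4 x 60 + 28) = 475 - 268 = 207 minutes
= 3 hours and 27 minutes

Final answer: 3 hours and 27 minutes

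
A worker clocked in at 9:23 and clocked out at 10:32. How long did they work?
From 9:23 to 10:32:
(10 x 60 + 32) - (9 x 60 + 23) = 632 - 563 = 69 minutes
= 1 hour and 9 minutes

Final answer: 1 hour and 9 minutes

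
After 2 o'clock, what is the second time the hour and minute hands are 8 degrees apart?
At t minutes past 2:00, the hour hand is at 30 x 2 + 0.5t degrees and the minute hand is at 6t degrees.
The smaller angle between them is 8 degrees when |30H - 5.5t| = 8 or |30H - 5.5t| = 352.
With H = 2, solve 30 x 2 - 5.5t = +/- target for each target:
  t = (30 x 2 - 8) / 5.5 = 9.45
  t = (30 x 2 + 8) / 5.5 = 12.36
  t = (30 x 2 - 352) / 5.5 = -53.09 (outside (0, 60))
  t = (30 x 2 + 352) / 5.5 = 74.91 (outside (0, 60))
Valid solutions in (0, 60): {9.45, 12.36} minutes.
The second occurrence is t = 12.36 minutes.
The hands form a 8-degree angle at 12.36 minutes past 2:00.

Final answer: 12.36 minutes past 2:00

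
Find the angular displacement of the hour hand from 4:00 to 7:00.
The hour hand moves 0.5 degrees per minute.
Time elapsed: 7:00 - 4:00 = 180 minutes
Angular displacement: 180 x 0.5 = 90 degrees

Final answer: 90 degrees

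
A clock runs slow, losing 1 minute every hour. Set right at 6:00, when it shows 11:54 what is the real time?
For every 60 true minutes, the faulty clock advances 59 minutes, so 1 faulty-clock minute corresponds to 60/59 true minutes.
From 6:00 to 11:54 on the faulty dial is 354 minutes.
True elapsed: 354 x 60/59 = 360 minutes = 6 hours.
True time: 6:00 + 6 hours = 12:00.

Final answer: 12:00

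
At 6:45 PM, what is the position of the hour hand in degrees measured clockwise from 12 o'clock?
The hour hand moves 30 degrees per hour and 0.5 degrees per minute.
At 6:45: (6) x 30 + 45 x 0.5 = 180 + 22.5 = 202.5 degrees

Final answer: 202.5 degrees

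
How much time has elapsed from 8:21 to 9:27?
From 8:21 to 9:27:
(9 x 60 + 27) - (8 x 60 + 21) = 567 - 501 = 66 minutes
= 1 hour and 6 minutes

Final answer: 1 hour and 6 minutes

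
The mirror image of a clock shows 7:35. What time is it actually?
Reflection across the vertical (12-6) axis maps a hand at angle A degrees to (360 - A) degrees, which sends a reading of T minutes past 12:00 to (720 - T) minutes past 12:00.
Mirror reads 7:35 = 455 minutes past 12:00.
Actual time: (720 - 455) mod 720 = 265 minutes = 4:25.

Final answer: 4:25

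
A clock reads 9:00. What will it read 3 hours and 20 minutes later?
Starting time: 9:00
Adding 20 minutes to 0 minutes: 0 + 20 = 20 minutes
Adding 3 hours: 9 + 3 = 12
Final time: 12:20

Final answer: 12:20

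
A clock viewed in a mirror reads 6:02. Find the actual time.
Reflection across the vertical (12-6) axis maps a hand at angle A degrees to (360 - A) degrees, which sends a reading of T minutes past 12:00 to (720 - T) minutes past 12:00.
Mirror reads 6:02 = 362 minutes past 12:00.
Actual time: (720 - 362) mod 720 = 358 minutes = 5:58.

Final answer: 5:58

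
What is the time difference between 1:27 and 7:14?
From 1:27 to 7:14:
(7 x 60 + 14) - (1 x 60 + 27) = 434 - 87 = 347 minutes
= 5 hours and 47 minutes

Final answer: 5 hours and 47 minutes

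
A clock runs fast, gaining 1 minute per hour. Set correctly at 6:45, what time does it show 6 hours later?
For every 60 true minutes, the faulty clock advances 60 + 1 = 61 minutes.
True elapsed: 6 hours = 360 minutes.
Faulty clock advances: 360 x 61/60 = 366 minutes (drift: 6 minutes ahead).
Shown time: 6:45 + 366 minutes = 12:51.

Final answer: 12:51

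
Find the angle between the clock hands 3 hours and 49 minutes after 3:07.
First find the time 3 hours and 49 minutes after 3:07.
Total minutes: 3 x 60 + 7 + 3 x 60 + 49 = 416.
416 mod 720 = 416 minutes = 6:56.
Now compute the angle at 6:56:
Hour hand: 6 x 30 + 56 x 0.5 = 208 degrees
Minute hand: 56 x 6 = 336 degrees
Difference: |208 - 336| = 128 degrees
The angle is 128 degrees

Final answer: 128 degrees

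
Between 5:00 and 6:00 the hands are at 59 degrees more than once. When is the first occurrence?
At t minutes past 5:00, the hour hand is at 30 x 5 + 0.5t degrees and the minute hand is at 6t degrees.
The smaller angle between them is 59 degrees when |30H - 5.5t| = 59 or |30H - 5.5t| = 301.
With H = 5, solve 30 x 5 - 5.5t = +/- target for each target:
  t = (30 x 5 - 59) / 5.5 = 16.55
  t = (30 x 5 + 59) / 5.5 = 38
  t = (30 x 5 - 301) / 5.5 = -27.45 (outside (0, 60))
  t = (30 x 5 + 301) / 5.5 = 82 (outside (0, 60))
Valid solutions in (0, 60): {16.55, 38} minutes.
The first occurrence is t = 16.55 minutes.
The hands form a 59-degree angle at 16.55 minutes past 5:00.

Final answer: 16.55 minutes past 5:00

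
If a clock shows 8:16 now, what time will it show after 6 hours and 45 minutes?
Starting time: 8:16
Adding 45 minutes to 16 minutes: 16 + 45 = 61 minutes = 1 hour and 1 minute
Adding 6 hours: 8 + 6 + 1 (carry) = 15 - 12 = 3
Final time: 3:01

Final answer: 3:01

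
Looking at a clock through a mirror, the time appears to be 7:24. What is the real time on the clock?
Reflection across the vertical (12-6) axis maps a hand at angle A degrees to (360 - A) degrees, which sends a reading of T minutes past 12:00 to (720 - T) minutes past 12:00.
Mirror reads 7:24 = 444 minutes past 12:00.
Actual time: (720 - 444) mod 720 = 276 minutes = 4:36.

Final answer: 4:36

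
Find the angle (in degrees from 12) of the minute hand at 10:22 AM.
The minute hand moves 6 degrees per minute.
At 10:22: 22 x 6 = 132 degrees

Final answer: 132 degrees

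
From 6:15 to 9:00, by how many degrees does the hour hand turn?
The hour hand moves 0.5 degrees per minute.
Time elapsed: 9:00 - 6:15 = 165 minutes
Angular displacement: 165 x 0.5 = 82.5 degrees

Final answer: 82.5 degrees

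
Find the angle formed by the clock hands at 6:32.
Hour hand position: 6 x 30 + 32 x 0.5 = 196 degrees
Minute hand position: 32 x 6 = 192 degrees
Difference: |196 - 192| = 4 degrees
The angle between the hands is 4 degrees

Final answer: 4 degrees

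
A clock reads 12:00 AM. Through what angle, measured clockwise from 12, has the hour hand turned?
The hour hand moves 30 degrees per hour and 0.5 degrees per minute.
At 12:00: (0) x 30 + 0 x 0.5 = 0 + 0 = 0 degrees

Final answer: 0 degrees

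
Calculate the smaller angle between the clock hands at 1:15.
Hour hand position: 1 x 30 + 15 x 0.5 = 37.5 degrees
Minute hand position: 15 x 6 = 90 degrees
Difference: |37.5 - 90| = 52.5 degrees
The angle between the hands is 52.5 degrees

Final answer: 52.5 degrees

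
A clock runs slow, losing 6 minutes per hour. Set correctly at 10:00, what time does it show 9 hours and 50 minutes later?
For every 60 true minutes, the faulty clock advances 60 - 6 = 54 minutes.
True elapsed: 9 hours and 50 minutes = 590 minutes.
Faulty clock advances: 590 x 54/60 = 531 minutes (drift: 59 minutes behind).
Shown time: 10:00 + 531 minutes = 6:51.

Final answer: 6:51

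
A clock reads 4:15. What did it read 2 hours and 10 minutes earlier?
Starting time: 4:15 = 255 total minutes past 12:00
Subtracting: 2 hours and 10 minutes = 130 minutes
255 - 130 = 125 minutes
= 2 hours and 5 minutes past 12:00 = 2:05

Final answer: 2:05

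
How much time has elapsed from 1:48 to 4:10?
From 1:48 to 4:10:
(4 x 60 + 10) - (1 x 60 + 48) = 250 - 108 = 142 minutes
= 2 hours and 22 minutes

Final answer: 2 hours and 22 minutes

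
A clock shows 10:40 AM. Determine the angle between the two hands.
Hour hand position: 10 x 30 + 40 x 0.5 = 320 degrees
Minute hand position: 40 x 6 = 240 degrees
Difference: |320 - 240| = 80 degrees
The angle between the hands is 80 degrees

Final answer: 80 degrees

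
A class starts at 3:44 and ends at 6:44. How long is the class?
From 3:44 to 6:44:
(6 x 60 + 44) - (3 x 60 + 44) = 404 - 224 = 180 minutes
= 3 hours

Final answer: 3 hours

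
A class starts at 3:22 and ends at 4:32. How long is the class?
From 3:22 to 4:32:
(4 x 60 + 32) - (3 x 60 + 22) = 272 - 202 = 70 minutes
= 1 hour and 10 minutes

Final answer: 1 hour and 10 minutes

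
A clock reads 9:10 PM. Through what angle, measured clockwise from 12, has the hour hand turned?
The hour hand moves 30 degrees per hour and 0.5 degrees per minute.
At 9:10: (9) x 30 + 10 x 0.5 = 270 + 5 = 275 degrees

Final answer: 275 degrees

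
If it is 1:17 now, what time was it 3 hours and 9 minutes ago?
Starting time: 1:17 = 77 total minutes past 12:00
Subtracting: 3 hours and 9 minutes = 189 minutes
77 - 189 = -112 (negative, add 12 hours = 720) = 608 minutes
= 10 hours and 8 minutes past 12:00 = 10:08

Final answer: 10:08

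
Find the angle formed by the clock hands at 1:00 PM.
Hour hand position: 1 x 30 + 0 x 0.5 = 30 degrees
Minute hand position: 0 x 6 = 0 degrees
Difference: |30 - 0| = 30 degrees
The angle between the hands is 30 degrees

Final answer: 30 degrees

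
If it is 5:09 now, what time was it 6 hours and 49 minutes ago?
Starting time: 5:09 = 309 total minutes past 12:00
Subtracting: 6 hours and 49 minutes = 409 minutes
309 - 409 = -100 (negative, add 12 hours = 720) = 620 minutes
= 10 hours and 20 minutes past 12:00 = 10:20

Final answer: 10:20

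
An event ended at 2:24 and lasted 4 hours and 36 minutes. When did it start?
Starting time: 2:24 = 144 total minutes past 12:00
Subtracting: 4 hours and 36 minutes = 276 minutes
144 - 276 = -132 (negative, add 12 hours = 720) = 588 minutes
= 9 hours and 48 minutes past 12:00 = 9:48

Final answer: 9:48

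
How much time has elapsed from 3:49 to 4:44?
From 3:49 to 4:44:
(4 x 60 + 44) - (3 x 60 + 49) = 284 - 229 = 55 minutes
= 55 minutes

Final answer: 55 minutes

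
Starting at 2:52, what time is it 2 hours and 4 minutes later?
Starting time: 2:52
Adding 4 minutes to 52 minutes: 52 + 4 = 56 minutes
Adding 2 hours: 2 + 2 = 4
Final time: 4:56

Final answer: 4:56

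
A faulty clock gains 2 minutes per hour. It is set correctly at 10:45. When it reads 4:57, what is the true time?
For every 60 true minutes, the faulty clock advances 62 minutes, so 1 faulty-clock minute corresponds to 60/62 true minutes.
From 10:45 to 4:57 on the faulty dial is 372 minutes.
True elapsed: 372 x 60/62 = 360 minutes = 6 hours.
True time: 10:45 + 6 hours = 4:45.

Final answer: 4:45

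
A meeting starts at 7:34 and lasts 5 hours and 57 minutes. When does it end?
Starting time: 7:34
Adding 57 minutes to 34 minutes: 34 + 57 = 91 minutes = 1 hour and 31 minutes
Adding 5 hours: 7 + 5 + 1 (carry) = 13 - 12 = 1
Final time: 1:31

Final answer: 1:31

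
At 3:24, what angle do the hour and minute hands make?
Hour hand position: 3 x 30 + 24 x 0.5 = 102 degrees
Minute hand position: 24 x 6 = 144 degrees
Difference: |102 - 144| = 42 degrees
The angle between the hands is 42 degrees

Final answer: 42 degrees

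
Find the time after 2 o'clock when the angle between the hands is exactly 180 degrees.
For hands to be 180 degrees apart: |30H - 5.5t| = 180
With H = 2: t = (30 x 2 + 180)/5.5 = 43.64 or t = (30 x 2 - 180)/5.5 = -21.82
First valid solution (0 < t < 60): t = 43.64 minutes
The hands are opposite at 43.64 minutes past 2:00.

Final answer: 43.64 minutes past 2:00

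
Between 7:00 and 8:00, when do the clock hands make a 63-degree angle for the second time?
At t minutes past 7:00, the hour hand is at 30 x 7 + 0.5t degrees and the minute hand is at 6t degrees.
The smaller angle between them is 63 degrees when |30H - 5.5t| = 63 or |30H - 5.5t| = 297.
With H = 7, solve 30 x 7 - 5.5t = +/- target for each target:
  t = (30 x 7 - 63) / 5.5 = 26.73
  t = (30 x 7 + 63) / 5.5 = 49.64
  t = (30 x 7 - 297) / 5.5 = -15.82 (outside (0, 60))
  t = (30 x 7 + 297) / 5.5 = 92.18 (outside (0, 60))
Valid solutions in (0, 60): {26.73, 49.64} minutes.
The second occurrence is t = 49.64 minutes.
The hands form a 63-degree angle at 49.64 minutes past 7:00.

Final answer: 49.64 minutes past 7:00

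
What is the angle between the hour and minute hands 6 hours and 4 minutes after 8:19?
First find the time 6 hours and 4 minutes after 8:19.
Total minutes: 8 x 60 + 19 + 6 x 60 + 4 = 863.
863 mod 720 = 143 minutes = 2:23.
Now compute the angle at 2:23:
Hour hand: 2 x 30 + 23 x 0.5 = 71.5 degrees
Minute hand: 23 x 6 = 138 degrees
Difference: |71.5 - 138| = 66.5 degrees
The angle is 66.5 degrees

Final answer: 66.5 degrees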